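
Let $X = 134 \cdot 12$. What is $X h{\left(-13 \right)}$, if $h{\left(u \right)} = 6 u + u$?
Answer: $-146328$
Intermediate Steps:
$h{\left(u \right)} = 7 u$
$X = 1608$
$X h{\left(-13 \right)} = 1608 \cdot 7 \left(-13\right) = 1608 \left(-91\right) = -146328$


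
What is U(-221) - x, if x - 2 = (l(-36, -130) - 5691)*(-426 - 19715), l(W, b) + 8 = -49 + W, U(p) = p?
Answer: -116495767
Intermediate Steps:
l(W, b) = -57 + W (l(W, b) = -8 + (-49 + W) = -57 + W)
x = 116495546 (x = 2 + ((-57 - 36) - 5691)*(-426 - 19715) = 2 + (-93 - 5691)*(-20141) = 2 - 5784*(-20141) = 2 + 116495544 = 116495546)
U(-221) - x = -221 - 1*116495546 = -221 - 116495546 = -116495767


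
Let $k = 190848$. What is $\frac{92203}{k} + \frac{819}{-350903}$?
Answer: $\frac{4599714971}{9567019392} \approx 0.48079$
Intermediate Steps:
$\frac{92203}{k} + \frac{819}{-350903} = \frac{92203}{190848} + \frac{819}{-350903} = 92203 \cdot \frac{1}{190848} + 819 \left(- \frac{1}{350903}\right) = \frac{92203}{190848} - \frac{117}{50129} = \frac{4599714971}{9567019392}$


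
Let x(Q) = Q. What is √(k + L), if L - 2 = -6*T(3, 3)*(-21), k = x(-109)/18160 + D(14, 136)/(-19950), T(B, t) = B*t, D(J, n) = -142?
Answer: √3727659669386541/1811460 ≈ 33.705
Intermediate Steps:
k = 40417/36229200 (k = -109/18160 - 142/(-19950) = -109*1/18160 - 142*(-1/19950) = -109/18160 + 71/9975 = 40417/36229200 ≈ 0.0011156)
L = 1136 (L = 2 - 18*3*(-21) = 2 - 6*9*(-21) = 2 - 54*(-21) = 2 + 1134 = 1136)
√(k + L) = √(40417/36229200 + 1136) = √(41156411617/36229200) = √3727659669386541/1811460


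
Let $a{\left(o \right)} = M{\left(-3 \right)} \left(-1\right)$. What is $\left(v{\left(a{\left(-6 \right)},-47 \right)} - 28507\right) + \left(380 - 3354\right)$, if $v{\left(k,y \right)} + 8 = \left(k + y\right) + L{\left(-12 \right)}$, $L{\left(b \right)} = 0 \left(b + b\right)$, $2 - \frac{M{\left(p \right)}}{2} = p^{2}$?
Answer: $-31522$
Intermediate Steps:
$M{\left(p \right)} = 4 - 2 p^{2}$
$L{\left(b \right)} = 0$ ($L{\left(b \right)} = 0 \cdot 2 b = 0$)
$a{\left(o \right)} = 14$ ($a{\left(o \right)} = \left(4 - 2 \left(-3\right)^{2}\right) \left(-1\right) = \left(4 - 18\right) \left(-1\right) = \left(-14\right) \left(-1\right) = 14$)
$v{\left(k,y \right)} = -8 + k + y$ ($v{\left(k,y \right)} = -8 + \left(\left(k + y\right) + 0\right) = -8 + \left(k + y\right) = -8 + k + y$)
$\left(v{\left(a{\left(-6 \right)},-47 \right)} - 28507\right) + \left(380 - 3354\right) = \left(\left(-8 + 14 - 47\right) - 28507\right) + \left(380 - 3354\right) = \left(-41 - 28507\right) + \left(380 - 3354\right) = -28548 - 2974 = -31522$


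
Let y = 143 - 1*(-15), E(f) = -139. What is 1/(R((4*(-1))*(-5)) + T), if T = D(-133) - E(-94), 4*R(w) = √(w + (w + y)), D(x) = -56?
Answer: 664/55013 - 6*√22/55013 ≈ 0.011558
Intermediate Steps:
y = 158 (y = 143 + 15 = 158)
R(w) = √(158 + 2*w)/4 (R(w) = √(w + (w + 158))/4 = √(w + (158 + w))/4 = √(158 + 2*w)/4)
T = 83 (T = -56 - 1*(-139) = -56 + 139 = 83)
1/(R((4*(-1))*(-5)) + T) = 1/(√(158 + 2*((4*(-1))*(-5)))/4 + 83) = 1/(√(158 + 2*(-4*(-5)))/4 + 83) = 1/(√(158 + 2*20)/4 + 83) = 1/(√(158 + 40)/4 + 83) = 1/(√198/4 + 83) = 1/((3*√22)/4 + 83) = 1/(3*√22/4 + 83) = 1/(83 + 3*√22/4)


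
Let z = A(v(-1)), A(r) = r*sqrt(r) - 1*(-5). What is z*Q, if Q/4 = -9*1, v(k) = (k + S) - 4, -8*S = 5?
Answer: -180 + 1215*I*sqrt(10)/8 ≈ -180.0 + 480.27*I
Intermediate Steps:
S = -5/8 (S = -1/8*5 = -5/8 ≈ -0.62500)
v(k) = -37/8 + k (v(k) = (k - 5/8) - 4 = (-5/8 + k) - 4 = -37/8 + k)
A(r) = 5 + r**(3/2) (A(r) = r**(3/2) + 5 = 5 + r**(3/2))
z = 5 - 135*I*sqrt(10)/32 (z = 5 + (-37/8 - 1)**(3/2) = 5 + (-45/8)**(3/2) = 5 - 135*I*sqrt(10)/32 ≈ 5.0 - 13.341*I)
Q = -36 (Q = 4*(-9*1) = 4*(-9) = -36)
z*Q = (5 - 135*I*sqrt(10)/32)*(-36) = -180 + 1215*I*sqrt(10)/8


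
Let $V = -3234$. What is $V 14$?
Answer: $-45276$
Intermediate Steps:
$V 14 = \left(-3234\right) 14 = -45276$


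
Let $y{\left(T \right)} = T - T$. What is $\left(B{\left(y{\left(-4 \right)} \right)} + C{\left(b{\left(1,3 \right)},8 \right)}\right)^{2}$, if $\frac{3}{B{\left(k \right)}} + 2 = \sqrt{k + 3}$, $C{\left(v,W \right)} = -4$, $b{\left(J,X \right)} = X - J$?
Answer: $127 + 60 \sqrt{3} \approx 230.92$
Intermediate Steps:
$y{\left(T \right)} = 0$
$B{\left(k \right)} = \frac{3}{-2 + \sqrt{3 + k}}$ ($B{\left(k \right)} = \frac{3}{-2 + \sqrt{k + 3}} = \frac{3}{-2 + \sqrt{3 + k}}$)
$\left(B{\left(y{\left(-4 \right)} \right)} + C{\left(b{\left(1,3 \right)},8 \right)}\right)^{2} = \left(\frac{3}{-2 + \sqrt{3 + 0}} - 4\right)^{2} = \left(\frac{3}{-2 + \sqrt{3}} - 4\right)^{2} = \left(-4 + \frac{3}{-2 + \sqrt{3}}\right)^{2}$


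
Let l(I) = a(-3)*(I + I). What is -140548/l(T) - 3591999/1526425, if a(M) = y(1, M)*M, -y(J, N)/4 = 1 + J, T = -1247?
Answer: -116677811/22841423700 ≈ -0.0051082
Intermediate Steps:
y(J, N) = -4 - 4*J (y(J, N) = -4*(1 + J) = -4 - 4*J)
a(M) = -8*M (a(M) = (-4 - 4*1)*M = (-4 - 4)*M = -8*M)
l(I) = 48*I (l(I) = (-8*(-3))*(I + I) = 24*(2*I) = 48*I)
-140548/l(T) - 3591999/1526425 = -140548/(48*(-1247)) - 3591999/1526425 = -140548/(-59856) - 3591999*1/1526425 = -140548*(-1/59856) - 3591999/1526425 = 35137/14964 - 3591999/1526425 = -116677811/22841423700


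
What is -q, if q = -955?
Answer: 955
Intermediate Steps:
-q = -1*(-955) = 955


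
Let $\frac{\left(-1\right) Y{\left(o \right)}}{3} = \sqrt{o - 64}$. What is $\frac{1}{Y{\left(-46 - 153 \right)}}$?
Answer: $\frac{i \sqrt{263}}{789} \approx 0.020554 i$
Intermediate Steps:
$Y{\left(o \right)} = - 3 \sqrt{-64 + o}$ ($Y{\left(o \right)} = - 3 \sqrt{o - 64} = - 3 \sqrt{-64 + o}$)
$\frac{1}{Y{\left(-46 - 153 \right)}} = \frac{1}{\left(-3\right) \sqrt{-64 - 199}} = \frac{1}{\left(-3\right) \sqrt{-263}} = \frac{1}{\left(-3\right) i \sqrt{263}} = \frac{i \sqrt{263}}{789}$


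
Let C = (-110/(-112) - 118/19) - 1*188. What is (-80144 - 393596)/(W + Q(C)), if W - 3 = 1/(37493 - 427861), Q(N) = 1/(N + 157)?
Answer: -7128609896327040/44727155789 ≈ -1.5938e+5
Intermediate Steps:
C = -205595/1064 (C = (-110*(-1/112) - 118*1/19) - 188 = (55/56 - 118/19) - 188 = -5563/1064 - 188 = -205595/1064 ≈ -193.23)
Q(N) = 1/(157 + N)
W = 1171103/390368 (W = 3 + 1/(37493 - 427861) = 3 + 1/(-390368) = 3 - 1/390368 = 1171103/390368 ≈ 3.0000)
(-80144 - 393596)/(W + Q(C)) = (-80144 - 393596)/(1171103/390368 + 1/(157 - 205595/1064)) = -473740/(1171103/390368 + 1/(-38547/1064)) = -473740/(1171103/390368 - 1064/38547) = -473740/44727155789/15047515296 = -473740*15047515296/44727155789 = -7128609896327040/44727155789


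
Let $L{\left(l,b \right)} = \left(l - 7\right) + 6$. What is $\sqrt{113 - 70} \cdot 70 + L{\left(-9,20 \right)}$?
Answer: $-10 + 70 \sqrt{43} \approx 449.02$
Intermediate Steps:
$L{\left(l,b \right)} = -1 + l$ ($L{\left(l,b \right)} = \left(-7 + l\right) + 6 = -1 + l$)
$\sqrt{113 - 70} \cdot 70 + L{\left(-9,20 \right)} = \sqrt{113 - 70} \cdot 70 - 10 = \sqrt{43} \cdot 70 - 10 = 70 \sqrt{43} - 10 = -10 + 70 \sqrt{43}$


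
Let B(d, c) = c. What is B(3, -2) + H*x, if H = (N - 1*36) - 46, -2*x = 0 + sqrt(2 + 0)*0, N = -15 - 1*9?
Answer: -2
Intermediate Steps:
N = -24 (N = -15 - 9 = -24)
x = 0 (x = -(0 + sqrt(2 + 0)*0)/2 = -(0 + sqrt(2)*0)/2 = -(0 + 0)/2 = -1/2*0 = 0)
H = -106 (H = (-24 - 1*36) - 46 = (-24 - 36) - 46 = -60 - 46 = -106)
B(3, -2) + H*x = -2 - 106*0 = -2 + 0 = -2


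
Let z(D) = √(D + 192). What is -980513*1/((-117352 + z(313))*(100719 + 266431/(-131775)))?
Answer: 2527118611112900/30462492596795465301 + 43069033525*√505/60924985193590930602 ≈ 8.2974e-5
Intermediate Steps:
z(D) = √(192 + D)
-980513*1/((-117352 + z(313))*(100719 + 266431/(-131775))) = -980513*1/((-117352 + √(192 + 313))*(100719 + 266431/(-131775))) = -980513*1/((-117352 + √505)*(100719 + 266431*(-1/131775))) = -980513*1/((-117352 + √505)*(100719 - 266431/131775)) = -980513*131775/(13271979794*(-117352 + √505)) = -980513/(-1557493372785488/131775 + 13271979794*√505/131775)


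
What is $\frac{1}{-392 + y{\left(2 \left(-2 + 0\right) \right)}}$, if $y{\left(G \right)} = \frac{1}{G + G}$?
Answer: $- \frac{8}{3137} \approx -0.0025502$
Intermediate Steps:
$y{\left(G \right)} = \frac{1}{2 G}$
$\frac{1}{-392 + y{\left(2 \left(-2 + 0\right) \right)}} = \frac{1}{-392 + \frac{1}{2 \cdot 2 \left(-2 + 0\right)}} = \frac{1}{-392 + \frac{1}{2 \cdot 2 \left(-2\right)}} = \frac{1}{-392 + \frac{1}{2 \left(-4\right)}} = \frac{1}{-392 + \frac{1}{2} \left(- \frac{1}{4}\right)} = \frac{1}{-392 - \frac{1}{8}} = \frac{1}{- \frac{3137}{8}} = - \frac{8}{3137}$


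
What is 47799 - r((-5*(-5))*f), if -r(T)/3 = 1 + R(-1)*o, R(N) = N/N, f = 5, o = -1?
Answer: 47799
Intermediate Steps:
R(N) = 1
r(T) = 0 (r(T) = -3*(1 + 1*(-1)) = -3*(1 - 1) = -3*0 = 0)
47799 - r((-5*(-5))*f) = 47799 - 1*0 = 47799 + 0 = 47799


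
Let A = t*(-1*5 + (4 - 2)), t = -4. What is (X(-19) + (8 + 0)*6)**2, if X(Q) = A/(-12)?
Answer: 2209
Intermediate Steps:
A = 12 (A = -4*(-1*5 + (4 - 2)) = -4*(-5 + 2) = -4*(-3) = 12)
X(Q) = -1 (X(Q) = 12/(-12) = 12*(-1/12) = -1)
(X(-19) + (8 + 0)*6)**2 = (-1 + (8 + 0)*6)**2 = (-1 + 8*6)**2 = (-1 + 48)**2 = 47**2 = 2209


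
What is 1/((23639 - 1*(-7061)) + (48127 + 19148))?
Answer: 1/97975 ≈ 1.0207e-5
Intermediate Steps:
1/((23639 - 1*(-7061)) + (48127 + 19148)) = 1/((23639 + 7061) + 67275) = 1/(30700 + 67275) = 1/97975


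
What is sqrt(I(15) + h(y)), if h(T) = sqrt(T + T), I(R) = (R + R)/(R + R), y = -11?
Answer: sqrt(1 + I*sqrt(22)) ≈ 1.7023 + 1.3776*I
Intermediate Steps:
I(R) = 1 (I(R) = (2*R)/((2*R)) = (2*R)*(1/(2*R)) = 1)
h(T) = sqrt(2)*sqrt(T) (h(T) = sqrt(2*T) = sqrt(2)*sqrt(T))
sqrt(I(15) + h(y)) = sqrt(1 + sqrt(2)*sqrt(-11)) = sqrt(1 + sqrt(2)*(I*sqrt(11))) = sqrt(1 + I*sqrt(22))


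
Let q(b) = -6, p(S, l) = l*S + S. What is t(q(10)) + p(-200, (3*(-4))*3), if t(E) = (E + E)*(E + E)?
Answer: 7144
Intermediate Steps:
p(S, l) = S + S*l (p(S, l) = S*l + S = S + S*l)
t(E) = 4*E² (t(E) = (2*E)*(2*E) = 4*E²)
t(q(10)) + p(-200, (3*(-4))*3) = 4*(-6)² - 200*(1 + (3*(-4))*3) = 4*36 - 200*(1 - 12*3) = 144 - 200*(1 - 36) = 144 - 200*(-35) = 144 + 7000 = 7144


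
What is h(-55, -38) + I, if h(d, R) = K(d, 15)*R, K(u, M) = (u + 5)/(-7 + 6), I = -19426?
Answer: -21326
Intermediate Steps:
K(u, M) = -5 - u (K(u, M) = (5 + u)/(-1) = (5 + u)*(-1) = -5 - u)
h(d, R) = R*(-5 - d) (h(d, R) = (-5 - d)*R = R*(-5 - d))
h(-55, -38) + I = -1*(-38)*(5 - 55) - 19426 = -1*(-38)*(-50) - 19426 = -1900 - 19426 = -21326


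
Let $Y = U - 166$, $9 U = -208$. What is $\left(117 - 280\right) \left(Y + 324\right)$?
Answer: $- \frac{197882}{9} \approx -21987.0$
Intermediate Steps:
$U = - \frac{208}{9}$ ($U = \frac{1}{9} \left(-208\right) = - \frac{208}{9} \approx -23.111$)
$Y = - \frac{1702}{9}$ ($Y = - \frac{208}{9} - 166 = - \frac{1702}{9} \approx -189.11$)
$\left(117 - 280\right) \left(Y + 324\right) = \left(117 - 280\right) \left(- \frac{1702}{9} + 324\right) = \left(-163\right) \frac{1214}{9} = - \frac{197882}{9}$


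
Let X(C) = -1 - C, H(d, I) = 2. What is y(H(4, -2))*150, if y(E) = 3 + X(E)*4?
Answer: -1350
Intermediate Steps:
y(E) = -1 - 4*E (y(E) = 3 + (-1 - E)*4 = 3 + (-4 - 4*E) = -1 - 4*E)
y(H(4, -2))*150 = (-1 - 4*2)*150 = (-1 - 8)*150 = -9*150 = -1350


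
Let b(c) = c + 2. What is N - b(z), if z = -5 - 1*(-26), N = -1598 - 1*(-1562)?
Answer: -59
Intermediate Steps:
N = -36 (N = -1598 + 1562 = -36)
z = 21 (z = -5 + 26 = 21)
b(c) = 2 + c
N - b(z) = -36 - (2 + 21) = -36 - 1*23 = -36 - 23 = -59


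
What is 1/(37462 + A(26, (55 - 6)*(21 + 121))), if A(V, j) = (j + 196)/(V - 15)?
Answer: 11/419236 ≈ 2.6238e-5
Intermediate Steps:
A(V, j) = (196 + j)/(-15 + V)
1/(37462 + A(26, (55 - 6)*(21 + 121))) = 1/(37462 + (196 + (55 - 6)*(21 + 121))/(-15 + 26)) = 1/(37462 + (196 + 49*142)/11) = 1/(37462 + (196 + 6958)/11) = 1/(37462 + (1/11)*7154) = 1/(37462 + 7154/11) = 1/(419236/11) = 11/419236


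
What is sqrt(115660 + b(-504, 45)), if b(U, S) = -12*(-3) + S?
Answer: sqrt(115741) ≈ 340.21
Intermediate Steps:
b(U, S) = 36 + S
sqrt(115660 + b(-504, 45)) = sqrt(115660 + (36 + 45)) = sqrt(115660 + 81) = sqrt(115741)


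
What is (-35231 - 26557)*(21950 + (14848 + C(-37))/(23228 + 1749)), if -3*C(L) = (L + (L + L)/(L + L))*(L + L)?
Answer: -33875833888680/24977 ≈ -1.3563e+9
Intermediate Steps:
C(L) = -2*L*(1 + L)/3 (C(L) = -(L + (L + L)/(L + L))*(L + L)/3 = -(L + (2*L)/((2*L)))*2*L/3 = -(L + (2*L)*(1/(2*L)))*2*L/3 = -(L + 1)*2*L/3 = -(1 + L)*2*L/3 = -2*L*(1 + L)/3)
(-35231 - 26557)*(21950 + (14848 + C(-37))/(23228 + 1749)) = (-35231 - 26557)*(21950 + (14848 - ⅔*(-37)*(1 - 37))/(23228 + 1749)) = -61788*(21950 + (14848 - ⅔*(-37)*(-36))/24977) = -61788*(21950 + (14848 - 888)*(1/24977)) = -61788*(21950 + 13960*(1/24977)) = -61788*(21950 + 13960/24977) = -61788*548259110/24977 = -33875833888680/24977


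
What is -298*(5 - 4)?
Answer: -298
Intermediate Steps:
-298*(5 - 4) = -298*1 = -298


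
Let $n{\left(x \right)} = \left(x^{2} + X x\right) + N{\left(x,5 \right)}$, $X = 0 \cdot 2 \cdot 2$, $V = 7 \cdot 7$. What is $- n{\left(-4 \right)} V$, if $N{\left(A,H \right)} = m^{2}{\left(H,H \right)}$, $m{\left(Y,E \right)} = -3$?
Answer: $-1225$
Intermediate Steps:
$V = 49$
$N{\left(A,H \right)} = 9$ ($N{\left(A,H \right)} = \left(-3\right)^{2} = 9$)
$X = 0$ ($X = 0 \cdot 2 = 0$)
$n{\left(x \right)} = 9 + x^{2}$ ($n{\left(x \right)} = \left(x^{2} + 0 x\right) + 9 = \left(x^{2} + 0\right) + 9 = x^{2} + 9 = 9 + x^{2}$)
$- n{\left(-4 \right)} V = - (9 + \left(-4\right)^{2}) 49 = - (9 + 16) 49 = \left(-1\right) 25 \cdot 49 = \left(-25\right) 49 = -1225$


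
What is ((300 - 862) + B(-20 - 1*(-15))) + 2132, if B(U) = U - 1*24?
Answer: 1541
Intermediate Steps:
B(U) = -24 + U (B(U) = U - 24 = -24 + U)
((300 - 862) + B(-20 - 1*(-15))) + 2132 = ((300 - 862) + (-24 + (-20 - 1*(-15)))) + 2132 = (-562 + (-24 + (-20 + 15))) + 2132 = (-562 + (-24 - 5)) + 2132 = (-562 - 29) + 2132 = -591 + 2132 = 1541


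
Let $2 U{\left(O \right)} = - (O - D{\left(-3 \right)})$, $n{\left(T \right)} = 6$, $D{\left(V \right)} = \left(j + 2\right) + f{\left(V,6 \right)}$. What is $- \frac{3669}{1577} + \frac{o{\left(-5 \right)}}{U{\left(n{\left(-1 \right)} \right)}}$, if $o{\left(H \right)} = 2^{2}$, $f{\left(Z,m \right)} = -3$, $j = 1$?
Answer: $- \frac{17315}{4731} \approx -3.6599$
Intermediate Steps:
$D{\left(V \right)} = 0$ ($D{\left(V \right)} = \left(1 + 2\right) - 3 = 3 - 3 = 0$)
$o{\left(H \right)} = 4$
$U{\left(O \right)} = - \frac{O}{2}$ ($U{\left(O \right)} = \frac{\left(-1\right) \left(O - 0\right)}{2} = \frac{\left(-1\right) \left(O + 0\right)}{2} = \frac{\left(-1\right) O}{2} = - \frac{O}{2}$)
$- \frac{3669}{1577} + \frac{o{\left(-5 \right)}}{U{\left(n{\left(-1 \right)} \right)}} = - \frac{3669}{1577} + \frac{4}{\left(- \frac{1}{2}\right) 6} = \left(-3669\right) \frac{1}{1577} + \frac{4}{-3} = - \frac{3669}{1577} + 4 \left(- \frac{1}{3}\right) = - \frac{3669}{1577} - \frac{4}{3} = - \frac{17315}{4731}$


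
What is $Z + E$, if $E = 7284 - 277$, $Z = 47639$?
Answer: $54646$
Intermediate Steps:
$E = 7007$ ($E = 7284 - 277 = 7007$)
$Z + E = 47639 + 7007 = 54646$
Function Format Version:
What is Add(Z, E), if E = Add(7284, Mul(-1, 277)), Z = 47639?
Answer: 54646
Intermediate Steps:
E = 7007 (E = Add(7284, -277) = 7007)
Add(Z, E) = Add(47639, 7007) = 54646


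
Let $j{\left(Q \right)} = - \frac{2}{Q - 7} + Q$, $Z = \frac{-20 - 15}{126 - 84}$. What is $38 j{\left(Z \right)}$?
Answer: $- \frac{3097}{141} \approx -21.965$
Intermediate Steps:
$Z = - \frac{5}{6}$ ($Z = - \frac{35}{42} = \left(-35\right) \frac{1}{42} = - \frac{5}{6} \approx -0.83333$)
$j{\left(Q \right)} = Q - \frac{2}{-7 + Q}$ ($j{\left(Q \right)} = - \frac{2}{-7 + Q} + Q = Q - \frac{2}{-7 + Q}$)
$38 j{\left(Z \right)} = 38 \frac{-2 + \left(- \frac{5}{6}\right)^{2} - - \frac{35}{6}}{-7 - \frac{5}{6}} = 38 \frac{-2 + \frac{25}{36} + \frac{35}{6}}{- \frac{47}{6}} = 38 \left(\left(- \frac{6}{47}\right) \frac{163}{36}\right) = 38 \left(- \frac{163}{282}\right) = - \frac{3097}{141}$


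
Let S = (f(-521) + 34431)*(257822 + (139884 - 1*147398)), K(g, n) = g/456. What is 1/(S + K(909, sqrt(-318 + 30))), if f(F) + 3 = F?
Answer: 152/1290053390415 ≈ 1.1782e-10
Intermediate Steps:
f(F) = -3 + F
K(g, n) = g/456 (K(g, n) = g*(1/456) = g/456)
S = 8487193356 (S = ((-3 - 521) + 34431)*(257822 + (139884 - 1*147398)) = (-524 + 34431)*(257822 + (139884 - 147398)) = 33907*(257822 - 7514) = 33907*250308 = 8487193356)
1/(S + K(909, sqrt(-318 + 30))) = 1/(8487193356 + (1/456)*909) = 1/(8487193356 + 303/152) = 1/(1290053390415/152) = 152/1290053390415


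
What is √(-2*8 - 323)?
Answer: I*√339 ≈ 18.412*I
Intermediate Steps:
√(-2*8 - 323) = √(-16 - 323) = √(-339) = I*√339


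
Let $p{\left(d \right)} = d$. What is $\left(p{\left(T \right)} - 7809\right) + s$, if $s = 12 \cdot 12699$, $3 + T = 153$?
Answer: $144729$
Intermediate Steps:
$T = 150$ ($T = -3 + 153 = 150$)
$s = 152388$
$\left(p{\left(T \right)} - 7809\right) + s = \left(150 - 7809\right) + 152388 = -7659 + 152388 = 144729$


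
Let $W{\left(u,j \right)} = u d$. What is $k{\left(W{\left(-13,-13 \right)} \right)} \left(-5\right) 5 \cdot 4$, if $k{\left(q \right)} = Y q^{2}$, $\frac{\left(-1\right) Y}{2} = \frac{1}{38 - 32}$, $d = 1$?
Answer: $\frac{16900}{3} \approx 5633.3$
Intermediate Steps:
$W{\left(u,j \right)} = u$ ($W{\left(u,j \right)} = u 1 = u$)
$Y = - \frac{1}{3}$ ($Y = - \frac{2}{38 - 32} = - \frac{2}{6} = \left(-2\right) \frac{1}{6} = - \frac{1}{3} \approx -0.33333$)
$k{\left(q \right)} = - \frac{q^{2}}{3}$
$k{\left(W{\left(-13,-13 \right)} \right)} \left(-5\right) 5 \cdot 4 = - \frac{\left(-13\right)^{2}}{3} \left(-5\right) 5 \cdot 4 = \left(- \frac{1}{3}\right) 169 \left(\left(-25\right) 4\right) = \left(- \frac{169}{3}\right) \left(-100\right) = \frac{16900}{3}$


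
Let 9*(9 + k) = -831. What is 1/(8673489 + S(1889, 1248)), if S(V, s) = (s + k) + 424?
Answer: 3/26025179 ≈ 1.1527e-7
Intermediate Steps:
k = -304/3 (k = -9 + (1/9)*(-831) = -9 - 277/3 = -304/3 ≈ -101.33)
S(V, s) = 968/3 + s (S(V, s) = (s - 304/3) + 424 = (-304/3 + s) + 424 = 968/3 + s)
1/(8673489 + S(1889, 1248)) = 1/(8673489 + (968/3 + 1248)) = 1/(8673489 + 4712/3) = 1/(26025179/3) = 3/26025179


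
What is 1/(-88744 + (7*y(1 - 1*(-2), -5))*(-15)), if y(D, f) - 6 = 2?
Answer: -1/89584 ≈ -1.1163e-5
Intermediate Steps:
y(D, f) = 8 (y(D, f) = 6 + 2 = 8)
1/(-88744 + (7*y(1 - 1*(-2), -5))*(-15)) = 1/(-88744 + (7*8)*(-15)) = 1/(-88744 + 56*(-15)) = 1/(-88744 - 840) = 1/(-89584) = -1/89584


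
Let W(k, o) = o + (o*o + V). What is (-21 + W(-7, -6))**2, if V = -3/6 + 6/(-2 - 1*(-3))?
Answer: 841/4 ≈ 210.25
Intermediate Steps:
V = 11/2 (V = -3*1/6 + 6/(-2 + 3) = -1/2 + 6/1 = -1/2 + 6*1 = -1/2 + 6 = 11/2 ≈ 5.5000)
W(k, o) = 11/2 + o + o**2 (W(k, o) = o + (o*o + 11/2) = o + (o**2 + 11/2) = o + (11/2 + o**2) = 11/2 + o + o**2)
(-21 + W(-7, -6))**2 = (-21 + (11/2 - 6 + (-6)**2))**2 = (-21 + (11/2 - 6 + 36))**2 = (-21 + 71/2)**2 = (29/2)**2 = 841/4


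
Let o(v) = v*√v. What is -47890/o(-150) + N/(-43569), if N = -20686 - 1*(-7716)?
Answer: 12970/43569 - 4789*I*√6/450 ≈ 0.29769 - 26.068*I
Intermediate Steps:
N = -12970 (N = -20686 + 7716 = -12970)
o(v) = v^(3/2)
-47890/o(-150) + N/(-43569) = -47890*I*√6/4500 - 12970/(-43569) = -47890*I*√6/4500 - 12970*(-1/43569) = -4789*I*√6/450 + 12970/43569 = 12970/43569 - 4789*I*√6/450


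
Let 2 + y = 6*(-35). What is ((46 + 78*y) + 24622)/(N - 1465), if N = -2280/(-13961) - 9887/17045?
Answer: -483783343085/87179563433 ≈ -5.5493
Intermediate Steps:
y = -212 (y = -2 + 6*(-35) = -2 - 210 = -212)
N = -99169807/237965245 (N = -2280*(-1/13961) - 9887*1/17045 = 2280/13961 - 9887/17045 = -99169807/237965245 ≈ -0.41674)
((46 + 78*y) + 24622)/(N - 1465) = ((46 + 78*(-212)) + 24622)/(-99169807/237965245 - 1465) = ((46 - 16536) + 24622)/(-348718253732/237965245) = (-16490 + 24622)*(-237965245/348718253732) = 8132*(-237965245/348718253732) = -483783343085/87179563433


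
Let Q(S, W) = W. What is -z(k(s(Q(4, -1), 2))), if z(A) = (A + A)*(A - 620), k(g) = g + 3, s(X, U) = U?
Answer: 6150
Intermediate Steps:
k(g) = 3 + g
z(A) = 2*A*(-620 + A) (z(A) = (2*A)*(-620 + A) = 2*A*(-620 + A))
-z(k(s(Q(4, -1), 2))) = -2*(3 + 2)*(-620 + (3 + 2)) = -2*5*(-620 + 5) = -2*5*(-615) = -1*(-6150) = 6150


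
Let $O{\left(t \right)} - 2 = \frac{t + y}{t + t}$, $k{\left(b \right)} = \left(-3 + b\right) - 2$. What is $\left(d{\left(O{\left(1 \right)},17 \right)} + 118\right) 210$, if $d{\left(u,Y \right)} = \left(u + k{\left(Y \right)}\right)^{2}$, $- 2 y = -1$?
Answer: $\frac{563745}{8} \approx 70468.0$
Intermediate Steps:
$y = \frac{1}{2}$ ($y = \left(- \frac{1}{2}\right) \left(-1\right) = \frac{1}{2} \approx 0.5$)
$k{\left(b \right)} = -5 + b$
$O{\left(t \right)} = 2 + \frac{\frac{1}{2} + t}{2 t}$ ($O{\left(t \right)} = 2 + \frac{t + \frac{1}{2}}{t + t} = 2 + \frac{\frac{1}{2} + t}{2 t}$)
$d{\left(u,Y \right)} = \left(-5 + Y + u\right)^{2}$ ($d{\left(u,Y \right)} = \left(u + \left(-5 + Y\right)\right)^{2} = \left(-5 + Y + u\right)^{2}$)
$\left(d{\left(O{\left(1 \right)},17 \right)} + 118\right) 210 = \left(\left(-5 + 17 + \frac{1 + 10 \cdot 1}{4 \cdot 1}\right)^{2} + 118\right) 210 = \left(\left(-5 + 17 + \frac{1}{4} \cdot 1 \left(1 + 10\right)\right)^{2} + 118\right) 210 = \left(\left(-5 + 17 + \frac{1}{4} \cdot 1 \cdot 11\right)^{2} + 118\right) 210 = \left(\left(-5 + 17 + \frac{11}{4}\right)^{2} + 118\right) 210 = \left(\left(\frac{59}{4}\right)^{2} + 118\right) 210 = \left(\frac{3481}{16} + 118\right) 210 = \frac{5369}{16} \cdot 210 = \frac{563745}{8}$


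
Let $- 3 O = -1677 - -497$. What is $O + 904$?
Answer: $\frac{3892}{3} \approx 1297.3$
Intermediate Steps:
$O = \frac{1180}{3}$ ($O = - \frac{-1677 - -497}{3} = - \frac{-1677 + 497}{3} = \left(- \frac{1}{3}\right) \left(-1180\right) = \frac{1180}{3} \approx 393.33$)
$O + 904 = \frac{1180}{3} + 904 = \frac{3892}{3}$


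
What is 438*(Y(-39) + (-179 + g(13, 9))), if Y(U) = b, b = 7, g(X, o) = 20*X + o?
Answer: 42486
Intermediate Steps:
g(X, o) = o + 20*X
Y(U) = 7
438*(Y(-39) + (-179 + g(13, 9))) = 438*(7 + (-179 + (9 + 20*13))) = 438*(7 + (-179 + (9 + 260))) = 438*(7 + (-179 + 269)) = 438*(7 + 90) = 438*97 = 42486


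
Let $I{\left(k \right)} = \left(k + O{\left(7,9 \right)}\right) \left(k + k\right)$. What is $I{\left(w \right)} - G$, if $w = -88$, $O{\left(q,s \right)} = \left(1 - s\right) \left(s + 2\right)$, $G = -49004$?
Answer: $79980$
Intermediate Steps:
$O{\left(q,s \right)} = \left(1 - s\right) \left(2 + s\right)$
$I{\left(k \right)} = 2 k \left(-88 + k\right)$ ($I{\left(k \right)} = \left(k - 88\right) \left(k + k\right) = \left(k - 88\right) 2 k = \left(-88 + k\right) 2 k = 2 k \left(-88 + k\right)$)
$I{\left(w \right)} - G = 2 \left(-88\right) \left(-88 - 88\right) - -49004 = 2 \left(-88\right) \left(-176\right) + 49004 = 30976 + 49004 = 79980$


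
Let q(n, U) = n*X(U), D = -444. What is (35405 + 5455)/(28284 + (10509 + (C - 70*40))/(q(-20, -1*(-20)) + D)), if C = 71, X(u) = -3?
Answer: 3922560/2713319 ≈ 1.4457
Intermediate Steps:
q(n, U) = -3*n (q(n, U) = n*(-3) = -3*n)
(35405 + 5455)/(28284 + (10509 + (C - 70*40))/(q(-20, -1*(-20)) + D)) = (35405 + 5455)/(28284 + (10509 + (71 - 70*40))/(-3*(-20) - 444)) = 40860/(28284 + (10509 + (71 - 2800))/(60 - 444)) = 40860/(28284 + (10509 - 2729)/(-384)) = 40860/(28284 + 7780*(-1/384)) = 40860/(28284 - 1945/96) = 40860/(2713319/96) = 40860*(96/2713319) = 3922560/2713319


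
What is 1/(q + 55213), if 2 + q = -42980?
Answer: 1/12231 ≈ 8.1759e-5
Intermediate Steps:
q = -42982 (q = -2 - 42980 = -42982)
1/(q + 55213) = 1/(-42982 + 55213) = 1/12231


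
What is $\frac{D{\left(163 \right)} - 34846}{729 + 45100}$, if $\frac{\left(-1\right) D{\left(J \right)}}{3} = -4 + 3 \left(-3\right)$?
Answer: $- \frac{34807}{45829} \approx -0.7595$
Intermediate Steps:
$D{\left(J \right)} = 39$ ($D{\left(J \right)} = - 3 \left(-4 + 3 \left(-3\right)\right) = - 3 \left(-4 - 9\right) = \left(-3\right) \left(-13\right) = 39$)
$\frac{D{\left(163 \right)} - 34846}{729 + 45100} = \frac{39 - 34846}{729 + 45100} = - \frac{34807}{45829}$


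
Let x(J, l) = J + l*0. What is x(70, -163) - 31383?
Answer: -31313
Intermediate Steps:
x(J, l) = J (x(J, l) = J + 0 = J)
x(70, -163) - 31383 = 70 - 31383 = -31313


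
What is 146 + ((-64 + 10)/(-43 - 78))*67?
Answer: 21284/121 ≈ 175.90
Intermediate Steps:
146 + ((-64 + 10)/(-43 - 78))*67 = 146 - 54/(-121)*67 = 146 - 54*(-1/121)*67 = 146 + (54/121)*67 = 146 + 3618/121 = 21284/121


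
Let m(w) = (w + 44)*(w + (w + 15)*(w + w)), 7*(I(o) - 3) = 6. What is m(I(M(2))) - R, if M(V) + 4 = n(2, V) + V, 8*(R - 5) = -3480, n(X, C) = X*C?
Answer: 2598685/343 ≈ 7576.3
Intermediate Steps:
n(X, C) = C*X
R = -430 (R = 5 + (⅛)*(-3480) = 5 - 435 = -430)
M(V) = -4 + 3*V (M(V) = -4 + (V*2 + V) = -4 + (2*V + V) = -4 + 3*V)
I(o) = 27/7 (I(o) = 3 + (⅐)*6 = 3 + 6/7 = 27/7)
m(w) = (44 + w)*(w + 2*w*(15 + w)) (m(w) = (44 + w)*(w + (15 + w)*(2*w)) = (44 + w)*(w + 2*w*(15 + w)))
m(I(M(2))) - R = 27*(1364 + 2*(27/7)² + 119*(27/7))/7 - 1*(-430) = 27*(1364 + 2*(729/49) + 459)/7 + 430 = 27*(1364 + 1458/49 + 459)/7 + 430 = (27/7)*(90785/49) + 430 = 2451195/343 + 430 = 2598685/343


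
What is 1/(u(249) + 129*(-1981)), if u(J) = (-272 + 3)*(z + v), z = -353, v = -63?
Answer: -1/143645 ≈ -6.9616e-6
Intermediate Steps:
u(J) = 111904 (u(J) = (-272 + 3)*(-353 - 63) = -269*(-416) = 111904)
1/(u(249) + 129*(-1981)) = 1/(111904 + 129*(-1981)) = 1/(111904 - 255549) = 1/(-143645) = -1/143645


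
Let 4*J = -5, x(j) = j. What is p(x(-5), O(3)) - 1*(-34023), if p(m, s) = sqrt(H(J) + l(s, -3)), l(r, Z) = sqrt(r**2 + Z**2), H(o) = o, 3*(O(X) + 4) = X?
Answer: 34023 + sqrt(-5 + 12*sqrt(2))/2 ≈ 34025.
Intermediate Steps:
J = -5/4 (J = (1/4)*(-5) = -5/4 ≈ -1.2500)
O(X) = -4 + X/3
l(r, Z) = sqrt(Z**2 + r**2)
p(m, s) = sqrt(-5/4 + sqrt(9 + s**2)) (p(m, s) = sqrt(-5/4 + sqrt((-3)**2 + s**2)) = sqrt(-5/4 + sqrt(9 + s**2)))
p(x(-5), O(3)) - 1*(-34023) = sqrt(-5 + 4*sqrt(9 + (-4 + (1/3)*3)**2))/2 - 1*(-34023) = sqrt(-5 + 4*sqrt(9 + (-4 + 1)**2))/2 + 34023 = sqrt(-5 + 4*sqrt(9 + (-3)**2))/2 + 34023 = sqrt(-5 + 4*sqrt(9 + 9))/2 + 34023 = sqrt(-5 + 4*sqrt(18))/2 + 34023 = sqrt(-5 + 4*(3*sqrt(2)))/2 + 34023 = sqrt(-5 + 12*sqrt(2))/2 + 34023 = 34023 + sqrt(-5 + 12*sqrt(2))/2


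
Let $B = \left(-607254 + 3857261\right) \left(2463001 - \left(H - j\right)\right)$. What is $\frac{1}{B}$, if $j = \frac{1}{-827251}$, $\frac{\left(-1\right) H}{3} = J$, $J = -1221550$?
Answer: $- \frac{827251}{3230719303382358300} \approx -2.5606 \cdot 10^{-13}$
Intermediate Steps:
$H = 3664650$ ($H = \left(-3\right) \left(-1221550\right) = 3664650$)
$j = - \frac{1}{827251} \approx -1.2088 \cdot 10^{-6}$
$B = - \frac{3230719303382358300}{827251}$ ($B = \left(-607254 + 3857261\right) \left(2463001 - \frac{3031585377151}{827251}\right) = 3250007 \left(2463001 - \frac{3031585377151}{827251}\right) = 3250007 \left(- \frac{994065336900}{827251}\right) = - \frac{3230719303382358300}{827251} \approx -3.9054 \cdot 10^{12}$)
$\frac{1}{B} = \frac{1}{- \frac{3230719303382358300}{827251}} = - \frac{827251}{3230719303382358300}$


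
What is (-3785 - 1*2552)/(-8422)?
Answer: 6337/8422 ≈ 0.75243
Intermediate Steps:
(-3785 - 1*2552)/(-8422) = (-3785 - 2552)*(-1/8422) = -6337*(-1/8422) = 6337/8422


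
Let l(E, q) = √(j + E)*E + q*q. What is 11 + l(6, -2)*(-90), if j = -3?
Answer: -349 - 540*√3 ≈ -1284.3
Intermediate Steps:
l(E, q) = q² + E*√(-3 + E) (l(E, q) = √(-3 + E)*E + q*q = E*√(-3 + E) + q² = q² + E*√(-3 + E))
11 + l(6, -2)*(-90) = 11 + ((-2)² + 6*√(-3 + 6))*(-90) = 11 + (4 + 6*√3)*(-90) = 11 + (-360 - 540*√3) = -349 - 540*√3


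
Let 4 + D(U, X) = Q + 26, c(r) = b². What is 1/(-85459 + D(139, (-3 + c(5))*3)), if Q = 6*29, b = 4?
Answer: -1/85263 ≈ -1.1728e-5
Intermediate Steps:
Q = 174
c(r) = 16 (c(r) = 4² = 16)
D(U, X) = 196 (D(U, X) = -4 + (174 + 26) = -4 + 200 = 196)
1/(-85459 + D(139, (-3 + c(5))*3)) = 1/(-85459 + 196) = 1/(-85263) = -1/85263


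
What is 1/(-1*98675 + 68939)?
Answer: -1/29736 ≈ -3.3629e-5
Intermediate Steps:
1/(-1*98675 + 68939) = 1/(-98675 + 68939) = 1/(-29736) = -1/29736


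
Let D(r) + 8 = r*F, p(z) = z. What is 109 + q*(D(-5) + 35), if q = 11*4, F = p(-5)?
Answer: 2397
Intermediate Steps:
F = -5
D(r) = -8 - 5*r (D(r) = -8 + r*(-5) = -8 - 5*r)
q = 44
109 + q*(D(-5) + 35) = 109 + 44*((-8 - 5*(-5)) + 35) = 109 + 44*((-8 + 25) + 35) = 109 + 44*(17 + 35) = 109 + 44*52 = 109 + 2288 = 2397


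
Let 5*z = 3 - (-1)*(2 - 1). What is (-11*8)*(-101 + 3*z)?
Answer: 43384/5 ≈ 8676.8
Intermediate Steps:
z = ⅘ (z = (3 - (-1)*(2 - 1))/5 = (3 - (-1))/5 = (3 - 1*(-1))/5 = (3 + 1)/5 = (⅕)*4 = ⅘ ≈ 0.80000)
(-11*8)*(-101 + 3*z) = (-11*8)*(-101 + 3*(⅘)) = -88*(-101 + 12/5) = -88*(-493/5) = 43384/5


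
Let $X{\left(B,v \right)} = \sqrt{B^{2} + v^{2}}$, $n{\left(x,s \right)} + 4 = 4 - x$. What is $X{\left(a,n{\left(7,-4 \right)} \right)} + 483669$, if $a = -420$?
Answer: $483669 + 7 \sqrt{3601} \approx 4.8409 \cdot 10^{5}$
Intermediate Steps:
$n{\left(x,s \right)} = - x$ ($n{\left(x,s \right)} = -4 - \left(-4 + x\right) = - x$)
$X{\left(a,n{\left(7,-4 \right)} \right)} + 483669 = \sqrt{\left(-420\right)^{2} + \left(\left(-1\right) 7\right)^{2}} + 483669 = \sqrt{176400 + \left(-7\right)^{2}} + 483669 = \sqrt{176400 + 49} + 483669 = \sqrt{176449} + 483669 = 7 \sqrt{3601} + 483669 = 483669 + 7 \sqrt{3601}$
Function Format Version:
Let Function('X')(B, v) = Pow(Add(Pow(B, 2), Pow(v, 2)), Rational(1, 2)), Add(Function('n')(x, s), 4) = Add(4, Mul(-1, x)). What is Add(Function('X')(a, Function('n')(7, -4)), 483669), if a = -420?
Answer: Add(483669, Mul(7, Pow(3601, Rational(1, 2)))) ≈ 4.8409e+5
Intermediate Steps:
Function('n')(x, s) = Mul(-1, x) (Function('n')(x, s) = Add(-4, Add(4, Mul(-1, x))) = Mul(-1, x))
Add(Function('X')(a, Function('n')(7, -4)), 483669) = Add(Pow(Add(Pow(-420, 2), Pow(Mul(-1, 7), 2)), Rational(1, 2)), 483669) = Add(Pow(Add(176400, Pow(-7, 2)), Rational(1, 2)), 483669) = Add(Pow(Add(176400, 49), Rational(1, 2)), 483669) = Add(Pow(176449, Rational(1, 2)), 483669) = Add(Mul(7, Pow(3601, Rational(1, 2))), 483669) = Add(483669, Mul(7, Pow(3601, Rational(1, 2))))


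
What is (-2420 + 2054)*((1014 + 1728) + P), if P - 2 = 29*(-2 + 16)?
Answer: -1152900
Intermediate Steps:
P = 408 (P = 2 + 29*(-2 + 16) = 2 + 29*14 = 2 + 406 = 408)
(-2420 + 2054)*((1014 + 1728) + P) = (-2420 + 2054)*((1014 + 1728) + 408) = -366*(2742 + 408) = -366*3150 = -1152900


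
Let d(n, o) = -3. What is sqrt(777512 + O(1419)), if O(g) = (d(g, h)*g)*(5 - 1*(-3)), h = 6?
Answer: 4*sqrt(46466) ≈ 862.24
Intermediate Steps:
O(g) = -24*g (O(g) = (-3*g)*(5 - 1*(-3)) = (-3*g)*(5 + 3) = -3*g*8 = -24*g)
sqrt(777512 + O(1419)) = sqrt(777512 - 24*1419) = sqrt(777512 - 34056) = sqrt(743456) = 4*sqrt(46466)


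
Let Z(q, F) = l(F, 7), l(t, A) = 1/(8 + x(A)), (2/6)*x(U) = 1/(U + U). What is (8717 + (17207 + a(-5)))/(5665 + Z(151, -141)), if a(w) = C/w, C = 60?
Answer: 2979880/651489 ≈ 4.5740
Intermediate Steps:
a(w) = 60/w
x(U) = 3/(2*U) (x(U) = 3/(U + U) = 3/((2*U)) = 3*(1/(2*U)) = 3/(2*U))
l(t, A) = 1/(8 + 3/(2*A))
Z(q, F) = 14/115 (Z(q, F) = 2*7/(3 + 16*7) = 2*7/(3 + 112) = 2*7/115 = 2*7*(1/115) = 14/115)
(8717 + (17207 + a(-5)))/(5665 + Z(151, -141)) = (8717 + (17207 + 60/(-5)))/(5665 + 14/115) = (8717 + (17207 + 60*(-1/5)))/(651489/115) = (8717 + (17207 - 12))*(115/651489) = (8717 + 17195)*(115/651489) = 25912*(115/651489) = 2979880/651489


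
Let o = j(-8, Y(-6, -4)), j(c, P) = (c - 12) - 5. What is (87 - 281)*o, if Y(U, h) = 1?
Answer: 4850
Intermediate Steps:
j(c, P) = -17 + c (j(c, P) = (-12 + c) - 5 = -17 + c)
o = -25 (o = -17 - 8 = -25)
(87 - 281)*o = (87 - 281)*(-25) = -194*(-25) = 4850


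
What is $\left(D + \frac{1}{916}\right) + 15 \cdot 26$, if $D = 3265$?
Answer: $\frac{3347981}{916} \approx 3655.0$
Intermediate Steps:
$\left(D + \frac{1}{916}\right) + 15 \cdot 26 = \left(3265 + \frac{1}{916}\right) + 15 \cdot 26 = \left(3265 + \frac{1}{916}\right) + 390 = \frac{2990741}{916} + 390 = \frac{3347981}{916}$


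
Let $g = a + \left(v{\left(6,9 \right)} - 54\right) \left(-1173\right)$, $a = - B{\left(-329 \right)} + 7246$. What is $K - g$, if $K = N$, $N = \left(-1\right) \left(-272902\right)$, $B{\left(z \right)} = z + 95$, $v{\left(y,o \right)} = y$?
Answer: $209118$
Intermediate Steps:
$B{\left(z \right)} = 95 + z$
$N = 272902$
$K = 272902$
$a = 7480$ ($a = - (95 - 329) + 7246 = \left(-1\right) \left(-234\right) + 7246 = 234 + 7246 = 7480$)
$g = 63784$ ($g = 7480 + \left(6 - 54\right) \left(-1173\right) = 7480 - -56304 = 7480 + 56304 = 63784$)
$K - g = 272902 - 63784 = 209118$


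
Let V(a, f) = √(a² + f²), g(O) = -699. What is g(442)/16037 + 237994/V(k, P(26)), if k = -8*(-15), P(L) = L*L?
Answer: -699/16037 + 118997*√29461/58922 ≈ 346.60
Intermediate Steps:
P(L) = L²
k = 120
g(442)/16037 + 237994/V(k, P(26)) = -699/16037 + 237994/(√(120² + (26²)²)) = -699*1/16037 + 237994/(√(14400 + 676²)) = -699/16037 + 237994/(√(14400 + 456976)) = -699/16037 + 237994/(√471376) = -699/16037 + 237994/((4*√29461)) = -699/16037 + 237994*(√29461/117844) = -699/16037 + 118997*√29461/58922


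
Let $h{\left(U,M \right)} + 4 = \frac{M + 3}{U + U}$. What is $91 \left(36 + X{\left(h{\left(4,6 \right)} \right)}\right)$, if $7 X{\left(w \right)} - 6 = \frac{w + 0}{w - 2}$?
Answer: $\frac{10085}{3} \approx 3361.7$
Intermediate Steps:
$h{\left(U,M \right)} = -4 + \frac{3 + M}{2 U}$ ($h{\left(U,M \right)} = -4 + \frac{M + 3}{U + U} = -4 + \frac{3 + M}{2 U}$)
$X{\left(w \right)} = \frac{6}{7} + \frac{w}{7 \left(-2 + w\right)}$ ($X{\left(w \right)} = \frac{6}{7} + \frac{\left(w + 0\right) \frac{1}{w - 2}}{7} = \frac{6}{7} + \frac{w \frac{1}{-2 + w}}{7} = \frac{6}{7} + \frac{w}{7 \left(-2 + w\right)}$)
$91 \left(36 + X{\left(h{\left(4,6 \right)} \right)}\right) = 91 \left(36 + \frac{- \frac{12}{7} + \frac{3 + 6 - 32}{2 \cdot 4}}{-2 + \frac{3 + 6 - 32}{2 \cdot 4}}\right) = 91 \left(36 + \frac{- \frac{12}{7} + \frac{1}{2} \cdot \frac{1}{4} \left(3 + 6 - 32\right)}{-2 + \frac{1}{2} \cdot \frac{1}{4} \left(3 + 6 - 32\right)}\right) = 91 \left(36 + \frac{- \frac{12}{7} + \frac{1}{2} \cdot \frac{1}{4} \left(-23\right)}{-2 + \frac{1}{2} \cdot \frac{1}{4} \left(-23\right)}\right) = 91 \left(36 + \frac{- \frac{12}{7} - \frac{23}{8}}{-2 - \frac{23}{8}}\right) = 91 \left(36 + \frac{1}{- \frac{39}{8}} \left(- \frac{257}{56}\right)\right) = 91 \left(36 - - \frac{257}{273}\right) = 91 \left(36 + \frac{257}{273}\right) = 91 \cdot \frac{10085}{273} = \frac{10085}{3}$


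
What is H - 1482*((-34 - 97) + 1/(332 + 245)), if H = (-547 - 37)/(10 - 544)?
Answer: 29909095168/154059 ≈ 1.9414e+5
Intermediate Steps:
H = 292/267 (H = -584/(-534) = -584*(-1/534) = 292/267 ≈ 1.0936)
H - 1482*((-34 - 97) + 1/(332 + 245)) = 292/267 - 1482*((-34 - 97) + 1/(332 + 245)) = 292/267 - 1482*(-131 + 1/577) = 292/267 - 1482*(-75586/577) = 292/267 + 112018452/577 = 29909095168/154059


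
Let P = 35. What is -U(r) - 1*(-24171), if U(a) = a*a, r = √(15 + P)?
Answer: 24121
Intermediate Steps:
r = 5*√2 (r = √(15 + 35) = √50 = 5*√2 ≈ 7.0711)
U(a) = a²
-U(r) - 1*(-24171) = -(5*√2)² - 1*(-24171) = -1*50 + 24171 = -50 + 24171 = 24121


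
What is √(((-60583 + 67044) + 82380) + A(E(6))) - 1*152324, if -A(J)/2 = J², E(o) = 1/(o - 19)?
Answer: -152324 + √15014127/13 ≈ -1.5203e+5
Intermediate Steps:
E(o) = 1/(-19 + o)
A(J) = -2*J²
√(((-60583 + 67044) + 82380) + A(E(6))) - 1*152324 = √(((-60583 + 67044) + 82380) - 2/(-19 + 6)²) - 1*152324 = √((6461 + 82380) - 2*(1/(-13))²) - 152324 = √(88841 - 2*(-1/13)²) - 152324 = √(88841 - 2*1/169) - 152324 = √(88841 - 2/169) - 152324 = √(15014127/169) - 152324 = √15014127/13 - 152324 = -152324 + √15014127/13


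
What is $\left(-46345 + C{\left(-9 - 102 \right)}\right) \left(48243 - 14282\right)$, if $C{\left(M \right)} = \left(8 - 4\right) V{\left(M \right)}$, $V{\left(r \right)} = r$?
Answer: $-1589001229$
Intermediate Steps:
$C{\left(M \right)} = 4 M$ ($C{\left(M \right)} = \left(8 - 4\right) M = 4 M$)
$\left(-46345 + C{\left(-9 - 102 \right)}\right) \left(48243 - 14282\right) = \left(-46345 + 4 \left(-9 - 102\right)\right) \left(48243 - 14282\right) = \left(-46345 + 4 \left(-111\right)\right) 33961 = \left(-46345 - 444\right) 33961 = \left(-46789\right) 33961 = -1589001229$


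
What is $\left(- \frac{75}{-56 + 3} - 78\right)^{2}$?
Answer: $\frac{16475481}{2809} \approx 5865.3$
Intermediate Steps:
$\left(- \frac{75}{-56 + 3} - 78\right)^{2} = \left(- \frac{75}{-53} - 78\right)^{2} = \left(\left(-75\right) \left(- \frac{1}{53}\right) - 78\right)^{2} = \left(\frac{75}{53} - 78\right)^{2} = \left(- \frac{4059}{53}\right)^{2} = \frac{16475481}{2809}$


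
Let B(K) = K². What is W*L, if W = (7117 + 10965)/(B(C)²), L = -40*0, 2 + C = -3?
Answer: 0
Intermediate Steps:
C = -5 (C = -2 - 3 = -5)
L = 0
W = 18082/625 (W = (7117 + 10965)/(((-5)²)²) = 18082/(25²) = 18082/625 ≈ 28.931)
W*L = (18082/625)*0 = 0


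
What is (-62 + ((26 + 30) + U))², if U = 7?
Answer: 1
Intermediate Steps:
(-62 + ((26 + 30) + U))² = (-62 + ((26 + 30) + 7))² = (-62 + (56 + 7))² = (-62 + 63)² = 1² = 1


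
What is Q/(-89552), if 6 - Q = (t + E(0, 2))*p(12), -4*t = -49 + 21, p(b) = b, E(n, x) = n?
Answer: 39/44776 ≈ 0.00087100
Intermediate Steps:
t = 7 (t = -(-49 + 21)/4 = -¼*(-28) = 7)
Q = -78 (Q = 6 - (7 + 0)*12 = 6 - 7*12 = 6 - 1*84 = 6 - 84 = -78)
Q/(-89552) = -78/(-89552) = -78*(-1/89552) = 39/44776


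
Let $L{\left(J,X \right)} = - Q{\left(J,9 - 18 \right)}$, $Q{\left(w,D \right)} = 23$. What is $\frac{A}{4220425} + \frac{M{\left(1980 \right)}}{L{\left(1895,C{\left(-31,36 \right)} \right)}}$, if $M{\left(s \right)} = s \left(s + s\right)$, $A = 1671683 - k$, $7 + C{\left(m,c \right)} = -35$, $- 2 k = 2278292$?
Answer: $- \frac{33091443690933}{97069775} \approx -3.409 \cdot 10^{5}$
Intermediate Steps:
$k = -1139146$ ($k = \left(- \frac{1}{2}\right) 2278292 = -1139146$)
$C{\left(m,c \right)} = -42$ ($C{\left(m,c \right)} = -7 - 35 = -42$)
$L{\left(J,X \right)} = -23$ ($L{\left(J,X \right)} = \left(-1\right) 23 = -23$)
$A = 2810829$ ($A = 1671683 - -1139146 = 1671683 + 1139146 = 2810829$)
$M{\left(s \right)} = 2 s^{2}$ ($M{\left(s \right)} = s 2 s = 2 s^{2}$)
$\frac{A}{4220425} + \frac{M{\left(1980 \right)}}{L{\left(1895,C{\left(-31,36 \right)} \right)}} = \frac{2810829}{4220425} + \frac{2 \cdot 1980^{2}}{-23} = 2810829 \cdot \frac{1}{4220425} + 2 \cdot 3920400 \left(- \frac{1}{23}\right) = \frac{2810829}{4220425} + 7840800 \left(- \frac{1}{23}\right) = \frac{2810829}{4220425} - \frac{7840800}{23} = - \frac{33091443690933}{97069775}$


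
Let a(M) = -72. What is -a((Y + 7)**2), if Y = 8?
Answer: 72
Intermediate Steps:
-a((Y + 7)**2) = -1*(-72) = 72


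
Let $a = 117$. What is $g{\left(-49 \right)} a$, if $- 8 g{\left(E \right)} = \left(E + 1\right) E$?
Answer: $-34398$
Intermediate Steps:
$g{\left(E \right)} = - \frac{E \left(1 + E\right)}{8}$ ($g{\left(E \right)} = - \frac{\left(E + 1\right) E}{8} = - \frac{\left(1 + E\right) E}{8} = - \frac{E \left(1 + E\right)}{8}$)
$g{\left(-49 \right)} a = \left(- \frac{1}{8}\right) \left(-49\right) \left(1 - 49\right) 117 = \left(- \frac{1}{8}\right) \left(-49\right) \left(-48\right) 117 = \left(-294\right) 117 = -34398$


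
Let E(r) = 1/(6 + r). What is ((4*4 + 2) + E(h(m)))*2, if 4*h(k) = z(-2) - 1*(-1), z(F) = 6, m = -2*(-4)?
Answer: 1124/31 ≈ 36.258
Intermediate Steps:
m = 8
h(k) = 7/4 (h(k) = (6 - 1*(-1))/4 = (6 + 1)/4 = (¼)*7 = 7/4)
((4*4 + 2) + E(h(m)))*2 = ((4*4 + 2) + 1/(6 + 7/4))*2 = ((16 + 2) + 1/(31/4))*2 = (18 + 4/31)*2 = (562/31)*2 = 1124/31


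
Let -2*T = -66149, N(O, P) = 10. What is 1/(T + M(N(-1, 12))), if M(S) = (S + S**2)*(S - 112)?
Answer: 2/43709 ≈ 4.5757e-5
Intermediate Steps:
M(S) = (-112 + S)*(S + S**2) (M(S) = (S + S**2)*(-112 + S) = (-112 + S)*(S + S**2))
T = 66149/2 (T = -1/2*(-66149) = 66149/2 ≈ 33075.)
1/(T + M(N(-1, 12))) = 1/(66149/2 + 10*(-112 + 10**2 - 111*10)) = 1/(66149/2 + 10*(-112 + 100 - 1110)) = 1/(66149/2 + 10*(-1122)) = 1/(66149/2 - 11220) = 1/(43709/2) = 2/43709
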